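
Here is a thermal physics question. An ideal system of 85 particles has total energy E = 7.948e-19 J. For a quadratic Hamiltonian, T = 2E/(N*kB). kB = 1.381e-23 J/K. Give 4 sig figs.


Step 1: Numerator = 2*E = 2*7.948e-19 = 1.59e-18 J
Step 2: Denominator = N*kB = 85*1.381e-23 = 1.174e-21
Step 3: T = 1.59e-18 / 1.174e-21 = 1354 K

1354


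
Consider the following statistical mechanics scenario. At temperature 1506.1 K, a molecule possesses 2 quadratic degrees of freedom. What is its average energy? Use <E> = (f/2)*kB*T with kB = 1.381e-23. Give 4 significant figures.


Step 1: f/2 = 2/2 = 1
Step 2: kB*T = 1.381e-23 * 1506.1 = 2.08e-20
Step 3: <E> = 1 * 2.08e-20 = 2.08e-20 J

2.08e-20


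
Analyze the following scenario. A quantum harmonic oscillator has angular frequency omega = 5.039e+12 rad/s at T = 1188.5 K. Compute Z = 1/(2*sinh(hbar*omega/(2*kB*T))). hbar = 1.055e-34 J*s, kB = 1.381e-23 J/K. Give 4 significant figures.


Step 1: Compute x = hbar*omega/(kB*T) = 1.055e-34*5.039e+12/(1.381e-23*1188.5) = 0.03239
Step 2: x/2 = 0.01619
Step 3: sinh(x/2) = 0.0162
Step 4: Z = 1/(2*0.0162) = 30.87

30.87


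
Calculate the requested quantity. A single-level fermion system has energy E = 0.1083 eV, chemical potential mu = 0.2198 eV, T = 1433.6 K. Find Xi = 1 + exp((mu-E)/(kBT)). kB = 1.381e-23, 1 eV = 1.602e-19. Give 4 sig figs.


Step 1: (mu - E) = 0.2198 - 0.1083 = 0.1115 eV
Step 2: x = (mu-E)*eV/(kB*T) = 0.1115*1.602e-19/(1.381e-23*1433.6) = 0.9022
Step 3: exp(x) = 2.465
Step 4: Xi = 1 + 2.465 = 3.465

3.465


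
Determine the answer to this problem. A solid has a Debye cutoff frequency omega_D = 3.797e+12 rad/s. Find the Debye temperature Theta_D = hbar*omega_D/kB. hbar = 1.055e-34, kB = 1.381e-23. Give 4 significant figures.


Step 1: hbar*omega_D = 1.055e-34 * 3.797e+12 = 4.006e-22 J
Step 2: Theta_D = 4.006e-22 / 1.381e-23
Step 3: Theta_D = 29.01 K

29.01


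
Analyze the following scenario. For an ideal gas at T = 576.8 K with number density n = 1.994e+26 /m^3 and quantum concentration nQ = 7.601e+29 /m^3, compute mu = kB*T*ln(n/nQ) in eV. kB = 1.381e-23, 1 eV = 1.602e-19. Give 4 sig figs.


Step 1: n/nQ = 1.994e+26/7.601e+29 = 0.0002623
Step 2: ln(n/nQ) = -8.246
Step 3: mu = kB*T*ln(n/nQ) = 7.966e-21*-8.246 = -6.568e-20 J
Step 4: Convert to eV: -6.568e-20/1.602e-19 = -0.41 eV

-0.41


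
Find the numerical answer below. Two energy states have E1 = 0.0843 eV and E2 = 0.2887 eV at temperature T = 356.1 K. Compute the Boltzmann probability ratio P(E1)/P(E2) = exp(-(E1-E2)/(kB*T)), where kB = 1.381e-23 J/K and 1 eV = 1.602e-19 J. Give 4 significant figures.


Step 1: Compute energy difference dE = E1 - E2 = 0.0843 - 0.2887 = -0.2044 eV
Step 2: Convert to Joules: dE_J = -0.2044 * 1.602e-19 = -3.274e-20 J
Step 3: Compute exponent = -dE_J / (kB * T) = -(-3.274e-20) / (1.381e-23 * 356.1) = 6.659
Step 4: P(E1)/P(E2) = exp(6.659) = 779.4

779.4


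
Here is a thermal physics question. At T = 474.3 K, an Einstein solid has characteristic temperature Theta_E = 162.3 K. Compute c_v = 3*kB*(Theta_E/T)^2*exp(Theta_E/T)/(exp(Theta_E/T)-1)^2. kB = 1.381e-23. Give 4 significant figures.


Step 1: x = Theta_E/T = 162.3/474.3 = 0.3422
Step 2: x^2 = 0.1171
Step 3: exp(x) = 1.408
Step 4: c_v = 3*1.381e-23*0.1171*1.408/(1.408-1)^2 = 4.103e-23

4.103e-23


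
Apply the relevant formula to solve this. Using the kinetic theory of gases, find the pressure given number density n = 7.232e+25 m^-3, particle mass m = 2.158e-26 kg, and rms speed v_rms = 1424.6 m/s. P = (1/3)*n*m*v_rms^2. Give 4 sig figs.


Step 1: v_rms^2 = 1424.6^2 = 2.029e+06
Step 2: n*m = 7.232e+25*2.158e-26 = 1.561
Step 3: P = (1/3)*1.561*2.029e+06 = 1.056e+06 Pa

1.056e+06


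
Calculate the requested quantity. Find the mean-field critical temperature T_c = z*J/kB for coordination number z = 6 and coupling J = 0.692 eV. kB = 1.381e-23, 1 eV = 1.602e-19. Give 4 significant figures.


Step 1: z*J = 6*0.692 = 4.152 eV
Step 2: Convert to Joules: 4.152*1.602e-19 = 6.652e-19 J
Step 3: T_c = 6.652e-19 / 1.381e-23 = 4.816e+04 K

4.816e+04


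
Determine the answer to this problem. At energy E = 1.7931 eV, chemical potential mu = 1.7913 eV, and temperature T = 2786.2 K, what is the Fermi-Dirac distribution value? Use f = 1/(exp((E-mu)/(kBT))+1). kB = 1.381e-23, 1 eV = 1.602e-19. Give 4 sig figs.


Step 1: (E - mu) = 1.7931 - 1.7913 = 0.0018 eV
Step 2: Convert: (E-mu)*eV = 2.884e-22 J
Step 3: x = (E-mu)*eV/(kB*T) = 0.007494
Step 4: f = 1/(exp(0.007494)+1) = 0.4981

0.4981


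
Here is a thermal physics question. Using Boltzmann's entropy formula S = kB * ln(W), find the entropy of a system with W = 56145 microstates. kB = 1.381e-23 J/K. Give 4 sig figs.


Step 1: ln(W) = ln(56145) = 10.94
Step 2: S = kB * ln(W) = 1.381e-23 * 10.94
Step 3: S = 1.51e-22 J/K

1.51e-22


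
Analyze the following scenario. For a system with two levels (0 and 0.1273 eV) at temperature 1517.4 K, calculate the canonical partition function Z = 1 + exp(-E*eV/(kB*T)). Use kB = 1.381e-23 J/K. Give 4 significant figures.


Step 1: Compute beta*E = E*eV/(kB*T) = 0.1273*1.602e-19/(1.381e-23*1517.4) = 0.9732
Step 2: exp(-beta*E) = exp(-0.9732) = 0.3779
Step 3: Z = 1 + 0.3779 = 1.378

1.378


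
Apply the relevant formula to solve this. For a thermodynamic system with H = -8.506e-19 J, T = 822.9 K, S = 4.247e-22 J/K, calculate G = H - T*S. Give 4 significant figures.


Step 1: T*S = 822.9 * 4.247e-22 = 3.495e-19 J
Step 2: G = H - T*S = -8.506e-19 - 3.495e-19
Step 3: G = -1.2e-18 J

-1.2e-18


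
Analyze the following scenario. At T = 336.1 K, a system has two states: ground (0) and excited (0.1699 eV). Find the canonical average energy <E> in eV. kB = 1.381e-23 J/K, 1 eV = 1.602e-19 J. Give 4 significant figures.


Step 1: beta*E = 0.1699*1.602e-19/(1.381e-23*336.1) = 5.864
Step 2: exp(-beta*E) = 0.00284
Step 3: <E> = 0.1699*0.00284/(1+0.00284) = 0.0004811 eV

0.0004811


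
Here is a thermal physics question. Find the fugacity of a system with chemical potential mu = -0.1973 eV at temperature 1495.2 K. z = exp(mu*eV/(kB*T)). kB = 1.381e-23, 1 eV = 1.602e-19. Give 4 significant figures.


Step 1: Convert mu to Joules: -0.1973*1.602e-19 = -3.161e-20 J
Step 2: kB*T = 1.381e-23*1495.2 = 2.065e-20 J
Step 3: mu/(kB*T) = -1.531
Step 4: z = exp(-1.531) = 0.2164

0.2164


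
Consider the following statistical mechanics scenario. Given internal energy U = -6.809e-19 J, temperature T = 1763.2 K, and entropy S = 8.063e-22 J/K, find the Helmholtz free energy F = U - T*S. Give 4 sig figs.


Step 1: T*S = 1763.2 * 8.063e-22 = 1.422e-18 J
Step 2: F = U - T*S = -6.809e-19 - 1.422e-18
Step 3: F = -2.103e-18 J

-2.103e-18


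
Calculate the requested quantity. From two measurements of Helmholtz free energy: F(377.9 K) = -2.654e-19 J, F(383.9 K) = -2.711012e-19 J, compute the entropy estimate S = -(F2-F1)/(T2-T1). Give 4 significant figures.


Step 1: dF = F2 - F1 = -2.711012e-19 - (-2.654e-19) = -5.7012e-21 J
Step 2: dT = T2 - T1 = 383.9 - 377.9 = 6 K
Step 3: S = -dF/dT = -(-5.7012e-21)/6 = 9.502e-22 J/K

9.502e-22


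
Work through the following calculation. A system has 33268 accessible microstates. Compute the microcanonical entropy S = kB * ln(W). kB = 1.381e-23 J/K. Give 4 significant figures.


Step 1: ln(W) = ln(33268) = 10.41
Step 2: S = kB * ln(W) = 1.381e-23 * 10.41
Step 3: S = 1.438e-22 J/K

1.438e-22


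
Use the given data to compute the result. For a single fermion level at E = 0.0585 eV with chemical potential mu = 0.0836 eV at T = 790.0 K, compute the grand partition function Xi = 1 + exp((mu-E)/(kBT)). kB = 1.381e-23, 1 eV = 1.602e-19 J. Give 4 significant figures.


Step 1: (mu - E) = 0.0836 - 0.0585 = 0.0251 eV
Step 2: x = (mu-E)*eV/(kB*T) = 0.0251*1.602e-19/(1.381e-23*790.0) = 0.3686
Step 3: exp(x) = 1.446
Step 4: Xi = 1 + 1.446 = 2.446

2.446


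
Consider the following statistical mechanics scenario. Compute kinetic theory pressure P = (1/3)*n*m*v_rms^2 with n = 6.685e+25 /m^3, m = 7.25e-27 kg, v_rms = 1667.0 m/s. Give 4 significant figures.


Step 1: v_rms^2 = 1667.0^2 = 2.779e+06
Step 2: n*m = 6.685e+25*7.25e-27 = 0.4847
Step 3: P = (1/3)*0.4847*2.779e+06 = 4.489e+05 Pa

4.489e+05


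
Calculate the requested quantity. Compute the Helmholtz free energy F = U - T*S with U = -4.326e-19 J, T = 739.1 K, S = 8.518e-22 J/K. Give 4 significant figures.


Step 1: T*S = 739.1 * 8.518e-22 = 6.296e-19 J
Step 2: F = U - T*S = -4.326e-19 - 6.296e-19
Step 3: F = -1.062e-18 J

-1.062e-18


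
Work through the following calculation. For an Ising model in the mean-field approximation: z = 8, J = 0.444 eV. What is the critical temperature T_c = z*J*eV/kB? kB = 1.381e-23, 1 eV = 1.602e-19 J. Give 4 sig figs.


Step 1: z*J = 8*0.444 = 3.552 eV
Step 2: Convert to Joules: 3.552*1.602e-19 = 5.69e-19 J
Step 3: T_c = 5.69e-19 / 1.381e-23 = 4.12e+04 K

4.12e+04


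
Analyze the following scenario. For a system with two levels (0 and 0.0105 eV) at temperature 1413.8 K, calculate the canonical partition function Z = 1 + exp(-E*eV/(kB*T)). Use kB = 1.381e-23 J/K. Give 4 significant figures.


Step 1: Compute beta*E = E*eV/(kB*T) = 0.0105*1.602e-19/(1.381e-23*1413.8) = 0.08615
Step 2: exp(-beta*E) = exp(-0.08615) = 0.9175
Step 3: Z = 1 + 0.9175 = 1.917

1.917


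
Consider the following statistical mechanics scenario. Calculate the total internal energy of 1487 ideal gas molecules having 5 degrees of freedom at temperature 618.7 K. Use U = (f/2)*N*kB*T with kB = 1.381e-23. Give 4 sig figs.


Step 1: f/2 = 5/2 = 2.5
Step 2: N*kB*T = 1487*1.381e-23*618.7 = 1.271e-17
Step 3: U = 2.5 * 1.271e-17 = 3.176e-17 J

3.176e-17


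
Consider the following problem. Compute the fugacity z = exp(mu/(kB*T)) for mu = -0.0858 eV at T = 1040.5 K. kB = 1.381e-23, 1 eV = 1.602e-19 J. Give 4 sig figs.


Step 1: Convert mu to Joules: -0.0858*1.602e-19 = -1.375e-20 J
Step 2: kB*T = 1.381e-23*1040.5 = 1.437e-20 J
Step 3: mu/(kB*T) = -0.9566
Step 4: z = exp(-0.9566) = 0.3842

0.3842


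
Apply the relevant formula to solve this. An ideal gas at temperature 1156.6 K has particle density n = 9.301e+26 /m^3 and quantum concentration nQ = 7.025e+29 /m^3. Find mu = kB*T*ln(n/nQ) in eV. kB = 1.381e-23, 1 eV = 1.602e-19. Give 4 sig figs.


Step 1: n/nQ = 9.301e+26/7.025e+29 = 0.001324
Step 2: ln(n/nQ) = -6.627
Step 3: mu = kB*T*ln(n/nQ) = 1.597e-20*-6.627 = -1.059e-19 J
Step 4: Convert to eV: -1.059e-19/1.602e-19 = -0.6608 eV

-0.6608


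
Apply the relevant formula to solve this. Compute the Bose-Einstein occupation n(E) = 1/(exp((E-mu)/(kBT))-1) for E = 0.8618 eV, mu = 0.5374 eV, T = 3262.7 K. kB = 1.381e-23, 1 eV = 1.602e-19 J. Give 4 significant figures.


Step 1: (E - mu) = 0.3244 eV
Step 2: x = (E-mu)*eV/(kB*T) = 0.3244*1.602e-19/(1.381e-23*3262.7) = 1.153
Step 3: exp(x) = 3.169
Step 4: n = 1/(exp(x)-1) = 0.4611

0.4611


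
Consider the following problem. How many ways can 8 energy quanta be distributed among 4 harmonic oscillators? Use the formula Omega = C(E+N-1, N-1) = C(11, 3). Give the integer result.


Step 1: Use binomial coefficient C(11, 3)
Step 2: Numerator = 11! / 8!
Step 3: Denominator = 3!
Step 4: Omega = 165

165


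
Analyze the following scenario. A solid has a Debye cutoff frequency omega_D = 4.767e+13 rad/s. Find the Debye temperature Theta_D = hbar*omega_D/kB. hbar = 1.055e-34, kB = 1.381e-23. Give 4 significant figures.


Step 1: hbar*omega_D = 1.055e-34 * 4.767e+13 = 5.029e-21 J
Step 2: Theta_D = 5.029e-21 / 1.381e-23
Step 3: Theta_D = 364.2 K

364.2


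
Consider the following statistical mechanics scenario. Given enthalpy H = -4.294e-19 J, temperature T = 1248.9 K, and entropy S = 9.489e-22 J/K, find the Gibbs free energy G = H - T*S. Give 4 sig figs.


Step 1: T*S = 1248.9 * 9.489e-22 = 1.185e-18 J
Step 2: G = H - T*S = -4.294e-19 - 1.185e-18
Step 3: G = -1.614e-18 J

-1.614e-18


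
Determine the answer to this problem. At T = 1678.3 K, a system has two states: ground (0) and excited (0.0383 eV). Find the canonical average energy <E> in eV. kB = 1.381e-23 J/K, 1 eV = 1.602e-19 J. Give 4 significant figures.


Step 1: beta*E = 0.0383*1.602e-19/(1.381e-23*1678.3) = 0.2647
Step 2: exp(-beta*E) = 0.7674
Step 3: <E> = 0.0383*0.7674/(1+0.7674) = 0.01663 eV

0.01663


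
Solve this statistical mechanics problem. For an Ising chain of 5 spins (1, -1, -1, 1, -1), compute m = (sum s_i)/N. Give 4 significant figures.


Step 1: Count up spins (+1): 2, down spins (-1): 3
Step 2: Total magnetization M = 2 - 3 = -1
Step 3: m = M/N = -1/5 = -0.2

-0.2


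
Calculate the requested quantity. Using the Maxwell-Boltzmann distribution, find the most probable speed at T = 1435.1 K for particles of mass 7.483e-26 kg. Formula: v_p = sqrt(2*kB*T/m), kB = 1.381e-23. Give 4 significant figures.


Step 1: Numerator = 2*kB*T = 2*1.381e-23*1435.1 = 3.964e-20
Step 2: Ratio = 3.964e-20 / 7.483e-26 = 5.297e+05
Step 3: v_p = sqrt(5.297e+05) = 727.8 m/s

727.8


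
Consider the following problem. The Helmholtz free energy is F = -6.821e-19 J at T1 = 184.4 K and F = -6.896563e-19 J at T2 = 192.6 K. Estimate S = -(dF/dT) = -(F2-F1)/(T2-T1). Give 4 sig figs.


Step 1: dF = F2 - F1 = -6.896563e-19 - (-6.821e-19) = -7.5563e-21 J
Step 2: dT = T2 - T1 = 192.6 - 184.4 = 8.2 K
Step 3: S = -dF/dT = -(-7.5563e-21)/8.2 = 9.215e-22 J/K

9.215e-22


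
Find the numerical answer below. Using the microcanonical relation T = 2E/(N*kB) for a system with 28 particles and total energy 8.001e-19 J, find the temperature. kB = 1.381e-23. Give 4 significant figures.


Step 1: Numerator = 2*E = 2*8.001e-19 = 1.6e-18 J
Step 2: Denominator = N*kB = 28*1.381e-23 = 3.867e-22
Step 3: T = 1.6e-18 / 3.867e-22 = 4138 K

4138


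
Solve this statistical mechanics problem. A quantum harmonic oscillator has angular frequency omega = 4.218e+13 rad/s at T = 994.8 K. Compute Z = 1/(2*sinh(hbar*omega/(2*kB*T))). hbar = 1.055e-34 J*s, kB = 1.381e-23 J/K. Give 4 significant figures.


Step 1: Compute x = hbar*omega/(kB*T) = 1.055e-34*4.218e+13/(1.381e-23*994.8) = 0.3239
Step 2: x/2 = 0.162
Step 3: sinh(x/2) = 0.1627
Step 4: Z = 1/(2*0.1627) = 3.074

3.074


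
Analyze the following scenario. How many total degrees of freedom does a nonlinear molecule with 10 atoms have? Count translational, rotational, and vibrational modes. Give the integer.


Step 1: Translational DOF = 3
Step 2: Rotational DOF (nonlinear) = 3
Step 3: Vibrational DOF = 3*10 - 6 = 24
Step 4: Total = 3 + 3 + 24 = 30

30


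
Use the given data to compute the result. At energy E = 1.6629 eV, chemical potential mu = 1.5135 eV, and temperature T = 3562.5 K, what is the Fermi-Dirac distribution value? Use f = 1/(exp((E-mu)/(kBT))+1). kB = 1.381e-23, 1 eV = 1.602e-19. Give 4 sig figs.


Step 1: (E - mu) = 1.6629 - 1.5135 = 0.1494 eV
Step 2: Convert: (E-mu)*eV = 2.393e-20 J
Step 3: x = (E-mu)*eV/(kB*T) = 0.4865
Step 4: f = 1/(exp(0.4865)+1) = 0.3807

0.3807


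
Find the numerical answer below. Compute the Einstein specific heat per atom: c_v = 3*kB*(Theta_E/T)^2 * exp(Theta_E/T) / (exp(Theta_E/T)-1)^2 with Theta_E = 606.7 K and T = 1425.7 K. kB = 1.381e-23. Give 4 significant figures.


Step 1: x = Theta_E/T = 606.7/1425.7 = 0.4255
Step 2: x^2 = 0.1811
Step 3: exp(x) = 1.53
Step 4: c_v = 3*1.381e-23*0.1811*1.53/(1.53-1)^2 = 4.081e-23

4.081e-23


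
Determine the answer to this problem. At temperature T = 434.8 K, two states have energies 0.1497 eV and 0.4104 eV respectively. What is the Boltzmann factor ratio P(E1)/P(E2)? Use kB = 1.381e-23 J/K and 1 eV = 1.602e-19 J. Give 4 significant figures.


Step 1: Compute energy difference dE = E1 - E2 = 0.1497 - 0.4104 = -0.2607 eV
Step 2: Convert to Joules: dE_J = -0.2607 * 1.602e-19 = -4.176e-20 J
Step 3: Compute exponent = -dE_J / (kB * T) = -(-4.176e-20) / (1.381e-23 * 434.8) = 6.955
Step 4: P(E1)/P(E2) = exp(6.955) = 1049

1049


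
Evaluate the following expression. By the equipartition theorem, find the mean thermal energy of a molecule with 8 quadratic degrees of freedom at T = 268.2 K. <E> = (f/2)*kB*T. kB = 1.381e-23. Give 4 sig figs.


Step 1: f/2 = 8/2 = 4
Step 2: kB*T = 1.381e-23 * 268.2 = 3.704e-21
Step 3: <E> = 4 * 3.704e-21 = 1.482e-20 J

1.482e-20


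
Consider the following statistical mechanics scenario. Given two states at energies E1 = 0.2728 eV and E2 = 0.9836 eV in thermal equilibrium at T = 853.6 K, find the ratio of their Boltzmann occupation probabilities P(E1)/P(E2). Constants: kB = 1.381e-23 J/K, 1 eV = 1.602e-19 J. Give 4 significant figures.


Step 1: Compute energy difference dE = E1 - E2 = 0.2728 - 0.9836 = -0.7108 eV
Step 2: Convert to Joules: dE_J = -0.7108 * 1.602e-19 = -1.139e-19 J
Step 3: Compute exponent = -dE_J / (kB * T) = -(-1.139e-19) / (1.381e-23 * 853.6) = 9.66
Step 4: P(E1)/P(E2) = exp(9.66) = 1.567e+04

1.567e+04


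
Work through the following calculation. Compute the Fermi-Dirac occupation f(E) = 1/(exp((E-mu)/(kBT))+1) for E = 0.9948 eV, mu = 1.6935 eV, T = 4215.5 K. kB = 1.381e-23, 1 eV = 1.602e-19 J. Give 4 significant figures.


Step 1: (E - mu) = 0.9948 - 1.6935 = -0.6987 eV
Step 2: Convert: (E-mu)*eV = -1.119e-19 J
Step 3: x = (E-mu)*eV/(kB*T) = -1.923
Step 4: f = 1/(exp(-1.923)+1) = 0.8724

0.8724


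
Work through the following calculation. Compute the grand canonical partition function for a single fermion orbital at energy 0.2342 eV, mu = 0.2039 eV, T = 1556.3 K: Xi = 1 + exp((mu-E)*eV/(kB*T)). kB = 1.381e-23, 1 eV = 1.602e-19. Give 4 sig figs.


Step 1: (mu - E) = 0.2039 - 0.2342 = -0.0303 eV
Step 2: x = (mu-E)*eV/(kB*T) = -0.0303*1.602e-19/(1.381e-23*1556.3) = -0.2258
Step 3: exp(x) = 0.7978
Step 4: Xi = 1 + 0.7978 = 1.798

1.798


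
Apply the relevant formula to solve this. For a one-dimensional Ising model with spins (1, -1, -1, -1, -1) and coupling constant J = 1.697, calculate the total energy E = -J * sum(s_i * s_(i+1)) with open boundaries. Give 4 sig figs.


Step 1: Nearest-neighbor products: -1, 1, 1, 1
Step 2: Sum of products = 2
Step 3: E = -1.697 * 2 = -3.394

-3.394


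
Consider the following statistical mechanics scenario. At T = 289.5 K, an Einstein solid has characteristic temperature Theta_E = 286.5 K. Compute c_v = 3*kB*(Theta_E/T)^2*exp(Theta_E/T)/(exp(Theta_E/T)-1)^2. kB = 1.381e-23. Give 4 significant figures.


Step 1: x = Theta_E/T = 286.5/289.5 = 0.9896
Step 2: x^2 = 0.9794
Step 3: exp(x) = 2.69
Step 4: c_v = 3*1.381e-23*0.9794*2.69/(2.69-1)^2 = 3.821e-23

3.821e-23


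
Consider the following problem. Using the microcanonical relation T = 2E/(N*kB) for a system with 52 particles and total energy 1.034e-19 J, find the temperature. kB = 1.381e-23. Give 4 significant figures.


Step 1: Numerator = 2*E = 2*1.034e-19 = 2.068e-19 J
Step 2: Denominator = N*kB = 52*1.381e-23 = 7.181e-22
Step 3: T = 2.068e-19 / 7.181e-22 = 288 K

288


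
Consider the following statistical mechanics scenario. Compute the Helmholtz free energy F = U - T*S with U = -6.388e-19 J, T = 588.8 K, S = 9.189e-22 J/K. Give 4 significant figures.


Step 1: T*S = 588.8 * 9.189e-22 = 5.41e-19 J
Step 2: F = U - T*S = -6.388e-19 - 5.41e-19
Step 3: F = -1.18e-18 J

-1.18e-18


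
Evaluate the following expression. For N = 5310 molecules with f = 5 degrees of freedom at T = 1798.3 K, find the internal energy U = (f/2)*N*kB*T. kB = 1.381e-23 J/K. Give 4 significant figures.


Step 1: f/2 = 5/2 = 2.5
Step 2: N*kB*T = 5310*1.381e-23*1798.3 = 1.319e-16
Step 3: U = 2.5 * 1.319e-16 = 3.297e-16 J

3.297e-16


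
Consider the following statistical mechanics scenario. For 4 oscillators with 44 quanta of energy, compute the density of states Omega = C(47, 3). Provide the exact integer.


Step 1: Use binomial coefficient C(47, 3)
Step 2: Numerator = 47! / 44!
Step 3: Denominator = 3!
Step 4: Omega = 16215

16215


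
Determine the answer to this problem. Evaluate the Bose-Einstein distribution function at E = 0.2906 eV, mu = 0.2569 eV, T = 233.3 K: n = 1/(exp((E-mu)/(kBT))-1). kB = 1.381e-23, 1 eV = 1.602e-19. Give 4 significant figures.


Step 1: (E - mu) = 0.0337 eV
Step 2: x = (E-mu)*eV/(kB*T) = 0.0337*1.602e-19/(1.381e-23*233.3) = 1.676
Step 3: exp(x) = 5.342
Step 4: n = 1/(exp(x)-1) = 0.2303

0.2303


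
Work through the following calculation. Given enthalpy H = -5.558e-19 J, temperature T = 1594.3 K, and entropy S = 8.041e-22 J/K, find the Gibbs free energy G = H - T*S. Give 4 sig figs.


Step 1: T*S = 1594.3 * 8.041e-22 = 1.282e-18 J
Step 2: G = H - T*S = -5.558e-19 - 1.282e-18
Step 3: G = -1.838e-18 J

-1.838e-18


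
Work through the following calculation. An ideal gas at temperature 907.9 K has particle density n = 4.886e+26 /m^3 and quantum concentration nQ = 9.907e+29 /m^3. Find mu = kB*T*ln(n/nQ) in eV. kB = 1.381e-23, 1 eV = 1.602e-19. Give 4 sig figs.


Step 1: n/nQ = 4.886e+26/9.907e+29 = 0.0004932
Step 2: ln(n/nQ) = -7.615
Step 3: mu = kB*T*ln(n/nQ) = 1.254e-20*-7.615 = -9.547e-20 J
Step 4: Convert to eV: -9.547e-20/1.602e-19 = -0.596 eV

-0.596


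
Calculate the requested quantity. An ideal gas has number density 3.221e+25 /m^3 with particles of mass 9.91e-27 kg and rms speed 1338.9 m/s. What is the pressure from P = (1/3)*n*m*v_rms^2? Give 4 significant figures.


Step 1: v_rms^2 = 1338.9^2 = 1.793e+06
Step 2: n*m = 3.221e+25*9.91e-27 = 0.3192
Step 3: P = (1/3)*0.3192*1.793e+06 = 1.907e+05 Pa

1.907e+05


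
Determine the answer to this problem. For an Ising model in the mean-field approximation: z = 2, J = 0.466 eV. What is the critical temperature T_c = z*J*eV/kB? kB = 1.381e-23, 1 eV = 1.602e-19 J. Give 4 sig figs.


Step 1: z*J = 2*0.466 = 0.932 eV
Step 2: Convert to Joules: 0.932*1.602e-19 = 1.493e-19 J
Step 3: T_c = 1.493e-19 / 1.381e-23 = 1.081e+04 K

1.081e+04


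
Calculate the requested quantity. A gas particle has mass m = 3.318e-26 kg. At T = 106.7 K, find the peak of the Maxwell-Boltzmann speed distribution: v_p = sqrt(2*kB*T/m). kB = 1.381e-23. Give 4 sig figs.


Step 1: Numerator = 2*kB*T = 2*1.381e-23*106.7 = 2.947e-21
Step 2: Ratio = 2.947e-21 / 3.318e-26 = 8.882e+04
Step 3: v_p = sqrt(8.882e+04) = 298 m/s

298


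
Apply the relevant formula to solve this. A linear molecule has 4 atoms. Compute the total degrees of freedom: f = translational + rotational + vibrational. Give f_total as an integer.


Step 1: Translational DOF = 3
Step 2: Rotational DOF (linear) = 2
Step 3: Vibrational DOF = 3*4 - 5 = 7
Step 4: Total = 3 + 2 + 7 = 12

12


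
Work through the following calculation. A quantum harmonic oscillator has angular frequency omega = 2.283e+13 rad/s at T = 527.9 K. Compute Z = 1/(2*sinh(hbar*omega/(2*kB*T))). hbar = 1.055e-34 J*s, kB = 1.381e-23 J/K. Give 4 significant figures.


Step 1: Compute x = hbar*omega/(kB*T) = 1.055e-34*2.283e+13/(1.381e-23*527.9) = 0.3304
Step 2: x/2 = 0.1652
Step 3: sinh(x/2) = 0.1659
Step 4: Z = 1/(2*0.1659) = 3.013

3.013


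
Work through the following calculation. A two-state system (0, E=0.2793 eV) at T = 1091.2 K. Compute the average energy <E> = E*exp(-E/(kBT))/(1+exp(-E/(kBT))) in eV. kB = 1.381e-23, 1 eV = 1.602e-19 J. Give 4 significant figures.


Step 1: beta*E = 0.2793*1.602e-19/(1.381e-23*1091.2) = 2.969
Step 2: exp(-beta*E) = 0.05135
Step 3: <E> = 0.2793*0.05135/(1+0.05135) = 0.01364 eV

0.01364


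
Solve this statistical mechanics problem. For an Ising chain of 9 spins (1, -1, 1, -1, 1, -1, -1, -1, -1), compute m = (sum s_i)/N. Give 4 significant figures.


Step 1: Count up spins (+1): 3, down spins (-1): 6
Step 2: Total magnetization M = 3 - 6 = -3
Step 3: m = M/N = -3/9 = -0.3333

-0.3333


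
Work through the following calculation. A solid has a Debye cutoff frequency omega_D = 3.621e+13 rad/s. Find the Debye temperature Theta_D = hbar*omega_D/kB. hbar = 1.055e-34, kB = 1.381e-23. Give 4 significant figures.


Step 1: hbar*omega_D = 1.055e-34 * 3.621e+13 = 3.82e-21 J
Step 2: Theta_D = 3.82e-21 / 1.381e-23
Step 3: Theta_D = 276.6 K

276.6


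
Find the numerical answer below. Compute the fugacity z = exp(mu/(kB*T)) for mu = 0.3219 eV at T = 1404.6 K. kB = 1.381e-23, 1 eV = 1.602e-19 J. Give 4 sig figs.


Step 1: Convert mu to Joules: 0.3219*1.602e-19 = 5.157e-20 J
Step 2: kB*T = 1.381e-23*1404.6 = 1.94e-20 J
Step 3: mu/(kB*T) = 2.659
Step 4: z = exp(2.659) = 14.27

14.27


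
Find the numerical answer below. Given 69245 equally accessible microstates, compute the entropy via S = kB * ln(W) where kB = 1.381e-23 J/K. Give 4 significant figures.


Step 1: ln(W) = ln(69245) = 11.15
Step 2: S = kB * ln(W) = 1.381e-23 * 11.15
Step 3: S = 1.539e-22 J/K

1.539e-22


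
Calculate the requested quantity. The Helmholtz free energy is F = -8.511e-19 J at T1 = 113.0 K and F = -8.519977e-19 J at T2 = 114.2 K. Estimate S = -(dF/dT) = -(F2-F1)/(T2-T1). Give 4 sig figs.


Step 1: dF = F2 - F1 = -8.519977e-19 - (-8.511e-19) = -8.977e-22 J
Step 2: dT = T2 - T1 = 114.2 - 113.0 = 1.2 K
Step 3: S = -dF/dT = -(-8.977e-22)/1.2 = 7.481e-22 J/K

7.481e-22


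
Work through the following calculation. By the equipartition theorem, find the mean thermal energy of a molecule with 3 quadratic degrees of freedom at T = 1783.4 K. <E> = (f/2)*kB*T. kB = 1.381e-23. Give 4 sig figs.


Step 1: f/2 = 3/2 = 1.5
Step 2: kB*T = 1.381e-23 * 1783.4 = 2.463e-20
Step 3: <E> = 1.5 * 2.463e-20 = 3.694e-20 J

3.694e-20


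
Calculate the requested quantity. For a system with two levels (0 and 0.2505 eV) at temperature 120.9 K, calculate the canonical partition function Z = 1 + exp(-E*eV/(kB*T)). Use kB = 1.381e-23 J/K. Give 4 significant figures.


Step 1: Compute beta*E = E*eV/(kB*T) = 0.2505*1.602e-19/(1.381e-23*120.9) = 24.04
Step 2: exp(-beta*E) = exp(-24.04) = 3.644e-11
Step 3: Z = 1 + 3.644e-11 = 1

1


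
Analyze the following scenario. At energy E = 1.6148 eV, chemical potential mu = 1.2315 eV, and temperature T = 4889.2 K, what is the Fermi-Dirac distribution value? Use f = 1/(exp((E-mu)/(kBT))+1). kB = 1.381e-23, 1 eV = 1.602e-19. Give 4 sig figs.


Step 1: (E - mu) = 1.6148 - 1.2315 = 0.3833 eV
Step 2: Convert: (E-mu)*eV = 6.14e-20 J
Step 3: x = (E-mu)*eV/(kB*T) = 0.9094
Step 4: f = 1/(exp(0.9094)+1) = 0.2871

0.2871


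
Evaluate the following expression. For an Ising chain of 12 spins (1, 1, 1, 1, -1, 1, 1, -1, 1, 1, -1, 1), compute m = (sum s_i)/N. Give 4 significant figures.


Step 1: Count up spins (+1): 9, down spins (-1): 3
Step 2: Total magnetization M = 9 - 3 = 6
Step 3: m = M/N = 6/12 = 0.5

0.5


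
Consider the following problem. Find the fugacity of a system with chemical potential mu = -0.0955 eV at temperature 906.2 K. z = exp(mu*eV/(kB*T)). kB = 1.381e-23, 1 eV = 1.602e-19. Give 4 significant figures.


Step 1: Convert mu to Joules: -0.0955*1.602e-19 = -1.53e-20 J
Step 2: kB*T = 1.381e-23*906.2 = 1.251e-20 J
Step 3: mu/(kB*T) = -1.222
Step 4: z = exp(-1.222) = 0.2945

0.2945


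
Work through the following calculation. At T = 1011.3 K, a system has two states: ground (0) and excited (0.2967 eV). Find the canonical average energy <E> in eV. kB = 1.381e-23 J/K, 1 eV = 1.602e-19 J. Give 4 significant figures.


Step 1: beta*E = 0.2967*1.602e-19/(1.381e-23*1011.3) = 3.403
Step 2: exp(-beta*E) = 0.03326
Step 3: <E> = 0.2967*0.03326/(1+0.03326) = 0.009551 eV

0.009551


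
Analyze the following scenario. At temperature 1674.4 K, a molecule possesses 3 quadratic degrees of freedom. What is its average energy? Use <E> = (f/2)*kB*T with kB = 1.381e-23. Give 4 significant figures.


Step 1: f/2 = 3/2 = 1.5
Step 2: kB*T = 1.381e-23 * 1674.4 = 2.312e-20
Step 3: <E> = 1.5 * 2.312e-20 = 3.469e-20 J

3.469e-20


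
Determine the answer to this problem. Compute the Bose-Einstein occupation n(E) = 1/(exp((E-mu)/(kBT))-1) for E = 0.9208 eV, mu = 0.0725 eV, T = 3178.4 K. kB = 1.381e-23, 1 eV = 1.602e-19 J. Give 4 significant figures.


Step 1: (E - mu) = 0.8483 eV
Step 2: x = (E-mu)*eV/(kB*T) = 0.8483*1.602e-19/(1.381e-23*3178.4) = 3.096
Step 3: exp(x) = 22.11
Step 4: n = 1/(exp(x)-1) = 0.04737

0.04737


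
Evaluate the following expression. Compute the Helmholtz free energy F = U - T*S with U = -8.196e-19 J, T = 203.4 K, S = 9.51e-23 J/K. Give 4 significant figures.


Step 1: T*S = 203.4 * 9.51e-23 = 1.934e-20 J
Step 2: F = U - T*S = -8.196e-19 - 1.934e-20
Step 3: F = -8.389e-19 J

-8.389e-19


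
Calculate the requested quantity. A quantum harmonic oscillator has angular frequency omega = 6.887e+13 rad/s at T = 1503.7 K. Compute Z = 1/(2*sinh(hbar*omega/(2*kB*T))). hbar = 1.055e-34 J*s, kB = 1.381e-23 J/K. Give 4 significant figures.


Step 1: Compute x = hbar*omega/(kB*T) = 1.055e-34*6.887e+13/(1.381e-23*1503.7) = 0.3499
Step 2: x/2 = 0.1749
Step 3: sinh(x/2) = 0.1758
Step 4: Z = 1/(2*0.1758) = 2.844

2.844


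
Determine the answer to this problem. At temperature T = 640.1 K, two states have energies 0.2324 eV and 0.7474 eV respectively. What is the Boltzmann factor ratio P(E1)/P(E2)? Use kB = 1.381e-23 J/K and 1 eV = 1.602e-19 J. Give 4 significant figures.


Step 1: Compute energy difference dE = E1 - E2 = 0.2324 - 0.7474 = -0.515 eV
Step 2: Convert to Joules: dE_J = -0.515 * 1.602e-19 = -8.25e-20 J
Step 3: Compute exponent = -dE_J / (kB * T) = -(-8.25e-20) / (1.381e-23 * 640.1) = 9.333
Step 4: P(E1)/P(E2) = exp(9.333) = 1.131e+04

1.131e+04


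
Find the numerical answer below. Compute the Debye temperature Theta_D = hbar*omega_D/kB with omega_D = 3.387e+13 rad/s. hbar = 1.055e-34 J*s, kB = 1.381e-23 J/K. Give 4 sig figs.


Step 1: hbar*omega_D = 1.055e-34 * 3.387e+13 = 3.573e-21 J
Step 2: Theta_D = 3.573e-21 / 1.381e-23
Step 3: Theta_D = 258.7 K

258.7


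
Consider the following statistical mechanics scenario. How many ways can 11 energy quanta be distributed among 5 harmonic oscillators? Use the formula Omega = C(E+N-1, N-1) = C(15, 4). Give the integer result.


Step 1: Use binomial coefficient C(15, 4)
Step 2: Numerator = 15! / 11!
Step 3: Denominator = 4!
Step 4: Omega = 1365

1365


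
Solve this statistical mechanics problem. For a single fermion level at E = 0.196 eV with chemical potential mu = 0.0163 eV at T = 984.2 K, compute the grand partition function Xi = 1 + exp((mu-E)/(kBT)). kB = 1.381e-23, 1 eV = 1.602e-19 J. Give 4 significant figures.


Step 1: (mu - E) = 0.0163 - 0.196 = -0.1797 eV
Step 2: x = (mu-E)*eV/(kB*T) = -0.1797*1.602e-19/(1.381e-23*984.2) = -2.118
Step 3: exp(x) = 0.1203
Step 4: Xi = 1 + 0.1203 = 1.12

1.12


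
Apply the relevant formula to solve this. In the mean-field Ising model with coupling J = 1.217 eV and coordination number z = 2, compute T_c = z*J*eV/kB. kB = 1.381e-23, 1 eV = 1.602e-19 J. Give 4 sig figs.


Step 1: z*J = 2*1.217 = 2.434 eV
Step 2: Convert to Joules: 2.434*1.602e-19 = 3.899e-19 J
Step 3: T_c = 3.899e-19 / 1.381e-23 = 2.824e+04 K

2.824e+04


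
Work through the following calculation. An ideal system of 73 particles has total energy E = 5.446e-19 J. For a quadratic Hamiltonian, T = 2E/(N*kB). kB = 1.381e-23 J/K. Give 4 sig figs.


Step 1: Numerator = 2*E = 2*5.446e-19 = 1.089e-18 J
Step 2: Denominator = N*kB = 73*1.381e-23 = 1.008e-21
Step 3: T = 1.089e-18 / 1.008e-21 = 1080 K

1080


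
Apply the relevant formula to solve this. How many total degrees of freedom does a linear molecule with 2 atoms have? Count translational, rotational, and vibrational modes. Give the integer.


Step 1: Translational DOF = 3
Step 2: Rotational DOF (linear) = 2
Step 3: Vibrational DOF = 3*2 - 5 = 1
Step 4: Total = 3 + 2 + 1 = 6

6


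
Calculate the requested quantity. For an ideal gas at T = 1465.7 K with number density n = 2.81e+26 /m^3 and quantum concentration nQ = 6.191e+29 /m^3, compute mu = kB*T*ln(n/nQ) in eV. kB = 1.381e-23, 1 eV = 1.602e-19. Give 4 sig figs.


Step 1: n/nQ = 2.81e+26/6.191e+29 = 0.0004539
Step 2: ln(n/nQ) = -7.698
Step 3: mu = kB*T*ln(n/nQ) = 2.024e-20*-7.698 = -1.558e-19 J
Step 4: Convert to eV: -1.558e-19/1.602e-19 = -0.9726 eV

-0.9726


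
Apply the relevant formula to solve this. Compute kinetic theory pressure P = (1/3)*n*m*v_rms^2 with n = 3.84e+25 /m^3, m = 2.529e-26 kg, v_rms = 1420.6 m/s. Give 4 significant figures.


Step 1: v_rms^2 = 1420.6^2 = 2.018e+06
Step 2: n*m = 3.84e+25*2.529e-26 = 0.9711
Step 3: P = (1/3)*0.9711*2.018e+06 = 6.533e+05 Pa

6.533e+05


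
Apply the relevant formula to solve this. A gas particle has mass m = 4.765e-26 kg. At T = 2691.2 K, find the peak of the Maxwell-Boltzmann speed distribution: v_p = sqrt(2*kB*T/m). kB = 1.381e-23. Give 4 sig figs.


Step 1: Numerator = 2*kB*T = 2*1.381e-23*2691.2 = 7.433e-20
Step 2: Ratio = 7.433e-20 / 4.765e-26 = 1.56e+06
Step 3: v_p = sqrt(1.56e+06) = 1249 m/s

1249


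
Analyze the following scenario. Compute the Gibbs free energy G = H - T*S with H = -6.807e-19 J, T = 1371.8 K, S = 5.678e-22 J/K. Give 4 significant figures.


Step 1: T*S = 1371.8 * 5.678e-22 = 7.789e-19 J
Step 2: G = H - T*S = -6.807e-19 - 7.789e-19
Step 3: G = -1.46e-18 J

-1.46e-18


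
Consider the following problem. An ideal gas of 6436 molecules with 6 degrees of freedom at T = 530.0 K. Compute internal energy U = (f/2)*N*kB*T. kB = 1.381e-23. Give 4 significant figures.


Step 1: f/2 = 6/2 = 3.0
Step 2: N*kB*T = 6436*1.381e-23*530.0 = 4.711e-17
Step 3: U = 3.0 * 4.711e-17 = 1.413e-16 J

1.413e-16


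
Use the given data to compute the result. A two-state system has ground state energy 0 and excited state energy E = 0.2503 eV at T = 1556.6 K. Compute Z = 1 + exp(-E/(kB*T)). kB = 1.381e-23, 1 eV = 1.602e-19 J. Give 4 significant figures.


Step 1: Compute beta*E = E*eV/(kB*T) = 0.2503*1.602e-19/(1.381e-23*1556.6) = 1.865
Step 2: exp(-beta*E) = exp(-1.865) = 0.1548
Step 3: Z = 1 + 0.1548 = 1.155

1.155


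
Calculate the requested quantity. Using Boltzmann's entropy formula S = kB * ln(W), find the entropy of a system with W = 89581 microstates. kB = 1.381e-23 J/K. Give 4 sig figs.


Step 1: ln(W) = ln(89581) = 11.4
Step 2: S = kB * ln(W) = 1.381e-23 * 11.4
Step 3: S = 1.575e-22 J/K

1.575e-22


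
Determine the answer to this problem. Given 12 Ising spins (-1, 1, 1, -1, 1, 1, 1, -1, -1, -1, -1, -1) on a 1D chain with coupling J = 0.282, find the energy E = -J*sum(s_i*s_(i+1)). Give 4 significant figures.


Step 1: Nearest-neighbor products: -1, 1, -1, -1, 1, 1, -1, 1, 1, 1, 1
Step 2: Sum of products = 3
Step 3: E = -0.282 * 3 = -0.846

-0.846


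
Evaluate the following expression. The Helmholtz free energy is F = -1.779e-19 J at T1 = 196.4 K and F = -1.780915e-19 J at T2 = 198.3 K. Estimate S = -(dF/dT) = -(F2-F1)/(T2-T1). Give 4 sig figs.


Step 1: dF = F2 - F1 = -1.780915e-19 - (-1.779e-19) = -1.915e-22 J
Step 2: dT = T2 - T1 = 198.3 - 196.4 = 1.9 K
Step 3: S = -dF/dT = -(-1.915e-22)/1.9 = 1.008e-22 J/K

1.008e-22


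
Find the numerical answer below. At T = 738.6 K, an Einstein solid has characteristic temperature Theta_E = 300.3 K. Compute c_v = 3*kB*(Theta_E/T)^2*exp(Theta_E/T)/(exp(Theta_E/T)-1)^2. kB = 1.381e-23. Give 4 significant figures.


Step 1: x = Theta_E/T = 300.3/738.6 = 0.4066
Step 2: x^2 = 0.1653
Step 3: exp(x) = 1.502
Step 4: c_v = 3*1.381e-23*0.1653*1.502/(1.502-1)^2 = 4.086e-23

4.086e-23


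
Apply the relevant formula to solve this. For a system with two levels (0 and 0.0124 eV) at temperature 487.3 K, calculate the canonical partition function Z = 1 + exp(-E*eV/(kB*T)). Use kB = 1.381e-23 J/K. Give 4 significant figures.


Step 1: Compute beta*E = E*eV/(kB*T) = 0.0124*1.602e-19/(1.381e-23*487.3) = 0.2952
Step 2: exp(-beta*E) = exp(-0.2952) = 0.7444
Step 3: Z = 1 + 0.7444 = 1.744

1.744


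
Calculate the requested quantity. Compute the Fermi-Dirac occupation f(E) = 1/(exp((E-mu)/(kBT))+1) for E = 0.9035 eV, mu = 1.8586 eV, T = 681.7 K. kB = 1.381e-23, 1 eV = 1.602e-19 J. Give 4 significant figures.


Step 1: (E - mu) = 0.9035 - 1.8586 = -0.9551 eV
Step 2: Convert: (E-mu)*eV = -1.53e-19 J
Step 3: x = (E-mu)*eV/(kB*T) = -16.25
Step 4: f = 1/(exp(-16.25)+1) = 1

1


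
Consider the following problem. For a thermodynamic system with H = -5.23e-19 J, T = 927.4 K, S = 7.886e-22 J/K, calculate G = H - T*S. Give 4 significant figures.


Step 1: T*S = 927.4 * 7.886e-22 = 7.313e-19 J
Step 2: G = H - T*S = -5.23e-19 - 7.313e-19
Step 3: G = -1.254e-18 J

-1.254e-18


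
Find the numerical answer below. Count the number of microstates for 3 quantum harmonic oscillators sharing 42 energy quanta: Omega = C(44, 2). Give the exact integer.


Step 1: Use binomial coefficient C(44, 2)
Step 2: Numerator = 44! / 42!
Step 3: Denominator = 2!
Step 4: Omega = 946

946


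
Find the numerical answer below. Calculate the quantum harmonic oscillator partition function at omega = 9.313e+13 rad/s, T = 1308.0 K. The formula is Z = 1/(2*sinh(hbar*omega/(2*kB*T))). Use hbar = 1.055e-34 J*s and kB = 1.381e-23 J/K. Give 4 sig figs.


Step 1: Compute x = hbar*omega/(kB*T) = 1.055e-34*9.313e+13/(1.381e-23*1308.0) = 0.5439
Step 2: x/2 = 0.272
Step 3: sinh(x/2) = 0.2753
Step 4: Z = 1/(2*0.2753) = 1.816

1.816


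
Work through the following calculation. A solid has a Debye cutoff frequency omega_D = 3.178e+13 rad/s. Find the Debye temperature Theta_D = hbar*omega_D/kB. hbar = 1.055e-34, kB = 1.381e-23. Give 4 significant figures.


Step 1: hbar*omega_D = 1.055e-34 * 3.178e+13 = 3.353e-21 J
Step 2: Theta_D = 3.353e-21 / 1.381e-23
Step 3: Theta_D = 242.8 K

242.8


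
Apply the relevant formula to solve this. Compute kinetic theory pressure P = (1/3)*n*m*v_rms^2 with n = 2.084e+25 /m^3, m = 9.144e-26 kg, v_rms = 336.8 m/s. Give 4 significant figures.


Step 1: v_rms^2 = 336.8^2 = 1.134e+05
Step 2: n*m = 2.084e+25*9.144e-26 = 1.906
Step 3: P = (1/3)*1.906*1.134e+05 = 7.205e+04 Pa

7.205e+04


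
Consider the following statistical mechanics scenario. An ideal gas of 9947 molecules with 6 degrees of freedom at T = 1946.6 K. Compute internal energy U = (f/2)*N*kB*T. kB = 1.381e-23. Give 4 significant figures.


Step 1: f/2 = 6/2 = 3.0
Step 2: N*kB*T = 9947*1.381e-23*1946.6 = 2.674e-16
Step 3: U = 3.0 * 2.674e-16 = 8.022e-16 J

8.022e-16


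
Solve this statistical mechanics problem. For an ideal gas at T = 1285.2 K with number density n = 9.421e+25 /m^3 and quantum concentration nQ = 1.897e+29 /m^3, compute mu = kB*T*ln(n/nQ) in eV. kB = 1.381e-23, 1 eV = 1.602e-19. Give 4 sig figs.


Step 1: n/nQ = 9.421e+25/1.897e+29 = 0.0004966
Step 2: ln(n/nQ) = -7.608
Step 3: mu = kB*T*ln(n/nQ) = 1.775e-20*-7.608 = -1.35e-19 J
Step 4: Convert to eV: -1.35e-19/1.602e-19 = -0.8429 eV

-0.8429


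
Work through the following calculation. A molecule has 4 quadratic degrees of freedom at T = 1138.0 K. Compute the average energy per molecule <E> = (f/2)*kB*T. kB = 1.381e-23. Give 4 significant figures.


Step 1: f/2 = 4/2 = 2
Step 2: kB*T = 1.381e-23 * 1138.0 = 1.572e-20
Step 3: <E> = 2 * 1.572e-20 = 3.143e-20 J

3.143e-20


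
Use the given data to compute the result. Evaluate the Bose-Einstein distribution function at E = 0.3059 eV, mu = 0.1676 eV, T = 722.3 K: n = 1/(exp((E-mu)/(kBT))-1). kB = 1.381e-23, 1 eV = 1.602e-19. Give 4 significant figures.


Step 1: (E - mu) = 0.1383 eV
Step 2: x = (E-mu)*eV/(kB*T) = 0.1383*1.602e-19/(1.381e-23*722.3) = 2.221
Step 3: exp(x) = 9.218
Step 4: n = 1/(exp(x)-1) = 0.1217

0.1217


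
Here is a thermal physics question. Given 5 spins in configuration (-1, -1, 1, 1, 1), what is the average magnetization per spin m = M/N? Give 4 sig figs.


Step 1: Count up spins (+1): 3, down spins (-1): 2
Step 2: Total magnetization M = 3 - 2 = 1
Step 3: m = M/N = 1/5 = 0.2

0.2


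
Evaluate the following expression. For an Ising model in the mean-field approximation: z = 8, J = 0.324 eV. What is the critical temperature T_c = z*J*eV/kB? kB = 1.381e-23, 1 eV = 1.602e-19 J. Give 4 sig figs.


Step 1: z*J = 8*0.324 = 2.592 eV
Step 2: Convert to Joules: 2.592*1.602e-19 = 4.152e-19 J
Step 3: T_c = 4.152e-19 / 1.381e-23 = 3.007e+04 K

3.007e+04


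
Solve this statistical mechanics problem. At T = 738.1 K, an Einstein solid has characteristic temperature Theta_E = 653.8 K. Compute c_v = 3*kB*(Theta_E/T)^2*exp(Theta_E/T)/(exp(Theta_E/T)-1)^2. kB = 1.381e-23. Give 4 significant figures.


Step 1: x = Theta_E/T = 653.8/738.1 = 0.8858
Step 2: x^2 = 0.7846
Step 3: exp(x) = 2.425
Step 4: c_v = 3*1.381e-23*0.7846*2.425/(2.425-1)^2 = 3.882e-23

3.882e-23
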